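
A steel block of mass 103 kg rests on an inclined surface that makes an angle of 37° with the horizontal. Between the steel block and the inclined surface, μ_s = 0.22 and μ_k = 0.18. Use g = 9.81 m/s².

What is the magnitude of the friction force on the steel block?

Normal force: N = m g cos θ = 103 × 9.81 × cos 37° = 807 N.
For equilibrium along the incline, friction must balance the weight component: f = m g sin θ = 608.1 N up the slope.
The static-friction ceiling is μ_s N = 0.22 × 807 = 177.5 N.
Since |608.1| > 177.5 N, static friction cannot hold it; the steel block slides down the incline and kinetic friction applies: f = μ_k N = 0.18 × 807 = 145 N.

f ≈ 145 N (up the incline)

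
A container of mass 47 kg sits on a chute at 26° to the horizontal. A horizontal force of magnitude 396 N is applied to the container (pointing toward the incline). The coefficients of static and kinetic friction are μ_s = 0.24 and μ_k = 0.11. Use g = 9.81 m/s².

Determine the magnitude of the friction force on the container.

f ≈ 64.7 N (down the incline)

Normal direction: N = m g cos θ + P sin θ = 588 N.
Parallel to the incline: P cos θ − m g sin θ = 355.9 − 202.1 = 153.8 N; the friction needed to balance this is 153.8 N acting down the slope.
The limit of static friction is μ_s N = 141.1 N.
|f_req| = 153.8 > 141.1 N → the container slides up the incline; f = μ_k N = 0.11 × 588 = 64.7 N.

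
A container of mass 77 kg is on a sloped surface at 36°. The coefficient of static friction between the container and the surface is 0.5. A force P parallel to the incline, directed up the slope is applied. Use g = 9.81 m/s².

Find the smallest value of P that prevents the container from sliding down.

P_min ≈ 138 N

The container tends to slide down (tan θ > μ_s), so at the point of impending slip friction acts up-slope at its limit: f = μ_s N.
P is parallel to the surface, so N = m g cos θ = 611 N.
Along the incline: P + μ_s N = m g sin θ, so P = 444 − 0.5×611 = 138 N.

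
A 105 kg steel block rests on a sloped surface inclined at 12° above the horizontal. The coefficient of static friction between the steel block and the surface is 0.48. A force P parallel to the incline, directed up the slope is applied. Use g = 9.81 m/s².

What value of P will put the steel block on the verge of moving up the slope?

P ≈ 698 N

At impending motion up the slope, friction acts down-slope at its limit: f = μ_s N.
P is parallel to the surface, so N = m g cos θ = 1010 N.
Along the incline: P = m g sin θ + μ_s N = 214 + 0.48×1010 = 698 N.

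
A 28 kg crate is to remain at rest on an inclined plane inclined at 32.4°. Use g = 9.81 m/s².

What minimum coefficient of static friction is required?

μ_s,min ≈ 0.635

At the slip threshold m g sin θ = μ_s m g cos θ, so μ_s,min = tan θ.
μ_s,min = tan 32.4° = 0.635.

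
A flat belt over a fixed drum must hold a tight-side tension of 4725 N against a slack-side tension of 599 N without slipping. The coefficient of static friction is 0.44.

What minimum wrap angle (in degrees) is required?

T₂/T₁ = e^{μβ} → β = ln(T₂/T₁)/μ.
β = ln(4725/599)/0.44 = 2.065/0.44 = 4.694 rad.
In degrees: β = 4.694 × 180/π = 269°.

β_min ≈ 269°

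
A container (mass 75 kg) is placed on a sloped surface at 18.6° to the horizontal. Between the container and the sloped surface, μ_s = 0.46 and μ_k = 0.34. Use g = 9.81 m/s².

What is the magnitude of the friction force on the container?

f ≈ 235 N (up the incline)

The normal reaction is N = m g cos θ = 697.3 N.
For equilibrium along the incline, friction must balance the weight component: f = m g sin θ = 234.7 N up the slope.
Static friction can supply at most μ_s N = 320.8 N.
Since |234.7| ≤ 320.8 N, static friction is sufficient; f equals the required value, not μ_s N.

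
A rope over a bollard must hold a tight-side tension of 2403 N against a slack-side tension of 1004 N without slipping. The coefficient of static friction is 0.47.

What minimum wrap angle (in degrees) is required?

β_min ≈ 106°

T₂/T₁ = e^{μβ} → β = ln(T₂/T₁)/μ.
β = ln(2403/1004)/0.47 = 0.8727/0.47 = 1.857 rad.
In degrees: β = 1.857 × 180/π = 106°.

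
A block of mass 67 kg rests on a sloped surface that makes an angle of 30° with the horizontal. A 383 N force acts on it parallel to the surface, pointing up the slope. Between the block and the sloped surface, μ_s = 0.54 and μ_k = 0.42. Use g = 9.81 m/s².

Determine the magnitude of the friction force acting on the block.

The normal reaction is N = m g cos θ = 569.2 N.
For equilibrium along the incline the friction force must supply f = m g sin θ − P = 328.6 − 383 = -54.37 N (positive meaning up-slope).
The static-friction ceiling is μ_s N = 0.54 × 569.2 = 307.4 N.
Since |-54.37| ≤ 307.4 N, the block remains in static equilibrium and friction takes exactly the required value.

f ≈ 54.4 N (down the incline)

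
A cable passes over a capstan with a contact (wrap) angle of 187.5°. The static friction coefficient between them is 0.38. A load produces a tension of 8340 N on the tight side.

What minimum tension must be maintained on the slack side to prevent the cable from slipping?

T_min ≈ 2400 N

Capstan equation at impending slip: T_tight/T_slack = e^{μβ}.
β = 187.5° = 3.272 rad; e^{μβ} = e^{0.38×3.272} = 3.468.
T_slack = T_tight / e^{μβ} = 8340 / 3.468 = 2400 N.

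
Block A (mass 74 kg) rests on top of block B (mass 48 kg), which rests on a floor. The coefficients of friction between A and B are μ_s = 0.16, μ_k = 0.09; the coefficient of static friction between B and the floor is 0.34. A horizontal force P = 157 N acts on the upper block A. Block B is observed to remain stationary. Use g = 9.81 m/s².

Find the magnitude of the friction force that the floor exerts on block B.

f ≈ 65.3 N

Between the blocks, N₁ = m_A g = 725.9 N.
So the A–B interface can sustain at most μ_s N₁ = 116.2 N of static friction.
P = 157 N exceeds that limit, so A slips over B and the interface friction becomes kinetic: f₁ = μ_k N₁ = 0.09×725.9 = 65.3 N.
By Newton's third law B feels 65.3 N forward from A. With B stationary, the floor's static friction on B balances it: f₂ = 65.3 N (well within μ_s(m_A+m_B)g = 406.9 N).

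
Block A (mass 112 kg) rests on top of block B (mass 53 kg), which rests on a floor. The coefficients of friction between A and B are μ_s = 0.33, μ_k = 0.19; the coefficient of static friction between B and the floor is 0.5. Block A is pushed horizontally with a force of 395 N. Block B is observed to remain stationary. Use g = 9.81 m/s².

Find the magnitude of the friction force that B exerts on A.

f ≈ 209 N

Between the blocks, N₁ = m_A g = 1099 N.
Maximum static friction on A from B: μ_s N₁ = 0.33×1099 = 362.6 N.
Since P = 395 N > 362.6 N, A slides on B; the A–B friction is kinetic: f₁ = μ_k N₁ = 0.19×1099 = 209 N.
B experiences an equal 209 N forward from A (third law). B is in equilibrium, so the floor supplies f₂ = 209 N of static friction (limit μ_s(m_A+m_B)g = 809.3 N, not exceeded).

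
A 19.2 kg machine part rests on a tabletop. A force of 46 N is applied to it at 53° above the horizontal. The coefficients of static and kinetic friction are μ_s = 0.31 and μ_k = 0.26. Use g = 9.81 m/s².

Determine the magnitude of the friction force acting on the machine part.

f ≈ 27.7 N

N = m g − P sin α = 188.4 − 46×sin 53° = 151.6 N.
For equilibrium, f = P cos α = 46×cos 53° = 27.68 N.
μ_s N = 0.31 × 151.6 = 47 N.
27.68 ≤ 47 N → static; friction equals the required 27.7 N.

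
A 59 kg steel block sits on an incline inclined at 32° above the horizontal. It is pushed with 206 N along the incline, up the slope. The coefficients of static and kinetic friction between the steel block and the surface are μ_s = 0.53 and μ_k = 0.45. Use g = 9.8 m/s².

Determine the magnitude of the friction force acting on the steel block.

Perpendicular to the surface, N = m g cos θ = 59·9.8·cos 32° = 490.3 N.
For equilibrium along the incline the friction force must supply f = m g sin θ − P = 306.4 − 206 = 100.4 N (positive meaning up-slope).
Static friction can supply at most μ_s N = 259.9 N.
Since |100.4| ≤ 259.9 N, static friction is sufficient; f equals the required value, not μ_s N.

f ≈ 100 N (up the incline)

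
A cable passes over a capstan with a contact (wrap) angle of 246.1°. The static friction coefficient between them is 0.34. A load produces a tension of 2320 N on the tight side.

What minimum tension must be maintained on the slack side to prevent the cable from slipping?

T_min ≈ 539 N

Capstan equation at impending slip: T_tight/T_slack = e^{μβ}.
β = 246.1° = 4.295 rad; e^{μβ} = e^{0.34×4.295} = 4.308.
T_slack = T_tight / e^{μβ} = 2320 / 4.308 = 539 N.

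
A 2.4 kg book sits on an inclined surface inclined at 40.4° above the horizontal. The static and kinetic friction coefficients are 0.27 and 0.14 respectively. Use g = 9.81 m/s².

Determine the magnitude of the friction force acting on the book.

f ≈ 2.51 N (up the incline)

The normal reaction is N = m g cos θ = 17.93 N.
Along the slope the weight component is m g sin θ = 15.26 N; friction must supply exactly this, acting up-slope.
Static friction can supply at most μ_s N = 4.841 N.
|15.26| exceeds 4.841 N, so the book slips down-slope; friction is kinetic, f = μ_k N = 0.14×17.93 = 2.51 N.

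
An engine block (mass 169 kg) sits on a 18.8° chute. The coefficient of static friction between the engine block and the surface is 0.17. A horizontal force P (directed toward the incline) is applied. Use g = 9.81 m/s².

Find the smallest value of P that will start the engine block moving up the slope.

At impending motion up the slope, friction acts down-slope at its limit: f = μ_s N.
Perpendicular to the incline: N = m g cos θ + P sin θ.
Along the incline: P cos θ = m g sin θ + μ_s N = m g sin θ + μ_s (m g cos θ + P sin θ).
Solving, P (cos θ − μ_s sin θ) = m g (sin θ + μ_s cos θ), so P = 169×9.81×(sin 18.8° + 0.17 cos 18.8°)/(cos 18.8° − 0.17 sin 18.8°) = 1660×0.4832/0.8919 = 898 N.

P ≈ 898 N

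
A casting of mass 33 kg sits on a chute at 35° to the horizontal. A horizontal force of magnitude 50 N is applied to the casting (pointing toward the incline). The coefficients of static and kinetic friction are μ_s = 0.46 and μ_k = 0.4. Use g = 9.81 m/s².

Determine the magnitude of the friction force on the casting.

f ≈ 118 N (up the incline)

Normal direction: N = m g cos θ + P sin θ = 293.9 N.
Along the incline, the net driving force (taking up-slope positive) is P cos θ − m g sin θ = 40.96 − 185.7 = -144.7 N, so equilibrium requires friction f = 144.7 N (up-slope).
Maximum static friction: μ_s N = 0.46 × 293.9 = 135.2 N.
The required 144.7 N exceeds the static limit, so the casting slides down-slope and f = μ_k N = 0.4×293.9 = 118 N.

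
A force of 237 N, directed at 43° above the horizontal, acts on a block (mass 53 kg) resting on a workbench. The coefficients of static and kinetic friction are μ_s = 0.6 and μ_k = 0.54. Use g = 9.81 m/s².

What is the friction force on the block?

f ≈ 173 N

The vertical component of P reduces the normal force: N = m g − P sin α = 519.9 − 161.6 = 358.3 N.
The horizontal driving force is P cos α = 173.3 N, so equilibrium needs friction f = 173.3 N.
The static-friction limit is μ_s N = 215 N.
173.3 ≤ 215 N → static; friction equals the required 173 N.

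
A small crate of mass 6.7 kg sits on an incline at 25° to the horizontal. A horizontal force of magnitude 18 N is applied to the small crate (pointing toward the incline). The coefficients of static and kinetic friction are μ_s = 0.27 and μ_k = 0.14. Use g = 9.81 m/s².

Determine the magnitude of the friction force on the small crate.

f ≈ 11.5 N (up the incline)

The horizontal push has a component P sin θ into the surface, so N = m g cos θ + P sin θ = 59.57 + 7.607 = 67.18 N.
Parallel to the incline: P cos θ − m g sin θ = 16.31 − 27.78 = -11.46 N; the friction needed to balance this is 11.46 N acting up the slope.
The limit of static friction is μ_s N = 18.14 N.
Since 11.46 N is within the 18.14 N limit, the small crate stays put and friction is exactly 11.5 N.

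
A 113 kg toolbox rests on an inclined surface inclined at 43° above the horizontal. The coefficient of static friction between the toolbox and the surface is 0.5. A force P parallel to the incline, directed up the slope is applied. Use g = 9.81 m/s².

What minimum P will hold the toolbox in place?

The toolbox tends to slide down (tan θ > μ_s), so at the point of impending slip friction acts up-slope at its limit: f = μ_s N.
P is parallel to the surface, so N = m g cos θ = 811 N.
Along the incline: P + μ_s N = m g sin θ, so P = 756 − 0.5×811 = 351 N.

P_min ≈ 351 N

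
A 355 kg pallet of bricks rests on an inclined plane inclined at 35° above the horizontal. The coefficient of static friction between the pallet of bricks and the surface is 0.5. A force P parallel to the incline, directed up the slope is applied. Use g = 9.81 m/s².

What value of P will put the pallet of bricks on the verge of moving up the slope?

P ≈ 3420 N

At impending motion up the slope, friction acts down-slope at its limit: f = μ_s N.
P is parallel to the surface, so N = m g cos θ = 2850 N.
Along the incline: P = m g sin θ + μ_s N = 2000 + 0.5×2850 = 3420 N.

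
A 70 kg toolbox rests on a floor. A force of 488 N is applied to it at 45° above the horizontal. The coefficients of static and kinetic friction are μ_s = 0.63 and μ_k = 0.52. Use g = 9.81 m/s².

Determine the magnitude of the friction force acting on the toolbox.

The vertical component of P reduces the normal force: N = m g − P sin α = 686.7 − 345.1 = 341.6 N.
Horizontally, friction must balance P cos α = 345.1 N.
μ_s N = 0.63 × 341.6 = 215.2 N.
345.1 > 215.2 N → the toolbox slides; f = μ_k N = 0.52×341.6 = 178 N.

f ≈ 178 N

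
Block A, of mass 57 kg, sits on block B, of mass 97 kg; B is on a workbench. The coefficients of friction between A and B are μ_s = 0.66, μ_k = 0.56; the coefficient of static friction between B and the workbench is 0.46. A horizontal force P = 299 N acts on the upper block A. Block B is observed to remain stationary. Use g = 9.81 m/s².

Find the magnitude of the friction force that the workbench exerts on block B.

f ≈ 299 N

Between the blocks, N₁ = m_A g = 559.2 N.
Maximum static friction on A from B: μ_s N₁ = 0.66×559.2 = 369.1 N.
Since P = 299 N ≤ 369.1 N, A does not slip on B; friction on A equals P = 299 N.
By Newton's third law B feels 299 N forward from A. With B stationary, the floor's static friction on B balances it: f₂ = 299 N (well within μ_s(m_A+m_B)g = 694.9 N).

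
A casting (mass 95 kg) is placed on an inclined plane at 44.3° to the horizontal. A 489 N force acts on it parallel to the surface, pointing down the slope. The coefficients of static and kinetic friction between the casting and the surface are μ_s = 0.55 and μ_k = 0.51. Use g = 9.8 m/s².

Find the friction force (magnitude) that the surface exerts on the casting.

Normal force: N = m g cos θ = 95 × 9.8 × cos 44.3° = 666.3 N.
The friction needed for equilibrium is m g sin θ + P = 650.2 + 489 = 1139 N, measured positive up-slope.
Static friction can supply at most μ_s N = 366.5 N.
|1139| exceeds 366.5 N, so the casting slips down-slope; friction is kinetic, f = μ_k N = 0.51×666.3 = 340 N.

f ≈ 340 N (up the incline)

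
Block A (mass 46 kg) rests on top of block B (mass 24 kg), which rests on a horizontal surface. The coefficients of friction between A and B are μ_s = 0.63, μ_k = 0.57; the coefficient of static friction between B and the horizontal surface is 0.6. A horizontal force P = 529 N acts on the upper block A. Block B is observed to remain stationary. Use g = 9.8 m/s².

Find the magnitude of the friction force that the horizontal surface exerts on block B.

f ≈ 257 N

Between the blocks, N₁ = m_A g = 450.8 N.
So the A–B interface can sustain at most μ_s N₁ = 284 N of static friction.
P = 529 N exceeds that limit, so A slips over B and the interface friction becomes kinetic: f₁ = μ_k N₁ = 0.57×450.8 = 257 N.
B experiences an equal 257 N forward from A (third law). B is in equilibrium, so the floor supplies f₂ = 257 N of static friction (limit μ_s(m_A+m_B)g = 411.6 N, not exceeded).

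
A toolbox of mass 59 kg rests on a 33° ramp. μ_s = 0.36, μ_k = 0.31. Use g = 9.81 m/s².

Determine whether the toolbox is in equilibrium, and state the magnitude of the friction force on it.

f ≈ 150 N

N = m g cos θ = 485 N.
Down-slope weight component: m g sin θ = 315 N.
μ_s N = 175 N.
315 > 175 N, so it slides; kinetic friction f = μ_k N = 0.31×485 = 150 N.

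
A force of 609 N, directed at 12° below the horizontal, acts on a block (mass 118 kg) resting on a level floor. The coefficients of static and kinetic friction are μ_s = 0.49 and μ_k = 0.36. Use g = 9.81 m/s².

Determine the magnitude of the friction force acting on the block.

f ≈ 596 N

The vertical component of P adds to the normal force: N = m g + P sin α = 1158 + 126.6 = 1284 N.
Horizontally, friction must balance P cos α = 595.7 N.
μ_s N = 0.49 × 1284 = 629.3 N.
Since 595.7 N does not exceed the limit, the block stays at rest and f = 596 N.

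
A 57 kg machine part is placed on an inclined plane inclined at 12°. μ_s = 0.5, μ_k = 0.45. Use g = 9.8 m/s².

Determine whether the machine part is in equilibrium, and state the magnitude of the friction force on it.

N = m g cos θ = 546 N.
Down-slope weight component: m g sin θ = 116 N.
μ_s N = 273 N.
116 ≤ 273 N, so it stays put; friction = 116 N.

f ≈ 116 N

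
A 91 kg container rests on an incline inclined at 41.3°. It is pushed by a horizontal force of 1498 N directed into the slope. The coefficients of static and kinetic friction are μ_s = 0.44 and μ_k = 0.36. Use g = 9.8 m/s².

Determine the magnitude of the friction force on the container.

f ≈ 537 N (down the incline)

Resolve perpendicular to the incline: N = m g cos θ + P sin θ = 91×9.8×cos 41.3° + 1498×sin 41.3° = 1659 N.
Parallel to the incline: P cos θ − m g sin θ = 1125 − 588.6 = 536.8 N; the friction needed to balance this is 536.8 N acting down the slope.
The limit of static friction is μ_s N = 729.8 N.
|f_req| = 536.8 ≤ 729.8 N → the container is in equilibrium; friction equals the required value.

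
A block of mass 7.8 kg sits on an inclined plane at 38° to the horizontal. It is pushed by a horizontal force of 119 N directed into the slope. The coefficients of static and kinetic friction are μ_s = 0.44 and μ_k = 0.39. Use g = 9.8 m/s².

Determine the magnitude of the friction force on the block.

f ≈ 46.7 N (down the incline)

Normal direction: N = m g cos θ + P sin θ = 133.5 N.
Parallel to the incline: P cos θ − m g sin θ = 93.77 − 47.06 = 46.71 N; the friction needed to balance this is 46.71 N acting down the slope.
Maximum static friction: μ_s N = 0.44 × 133.5 = 58.74 N.
Since 46.71 N is within the 58.74 N limit, the block stays put and friction is exactly 46.7 N.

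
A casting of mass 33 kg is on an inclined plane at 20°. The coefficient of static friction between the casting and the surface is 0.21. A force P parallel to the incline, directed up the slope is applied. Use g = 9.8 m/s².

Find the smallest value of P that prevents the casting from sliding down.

The casting tends to slide down (tan θ > μ_s), so at the point of impending slip friction acts up-slope at its limit: f = μ_s N.
P is parallel to the surface, so N = m g cos θ = 304 N.
Along the incline: P + μ_s N = m g sin θ, so P = 111 − 0.21×304 = 46.8 N.

P_min ≈ 46.8 N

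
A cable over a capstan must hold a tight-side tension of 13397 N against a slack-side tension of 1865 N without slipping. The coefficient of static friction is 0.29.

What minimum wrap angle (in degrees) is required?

β_min ≈ 390°

T₂/T₁ = e^{μβ} → β = ln(T₂/T₁)/μ.
β = ln(13397/1865)/0.29 = 1.972/0.29 = 6.799 rad.
In degrees: β = 6.799 × 180/π = 390°.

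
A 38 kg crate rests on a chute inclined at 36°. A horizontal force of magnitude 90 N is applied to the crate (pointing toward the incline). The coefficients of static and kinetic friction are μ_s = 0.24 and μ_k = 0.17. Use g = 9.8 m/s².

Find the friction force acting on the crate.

f ≈ 60.2 N (up the incline)

The horizontal push has a component P sin θ into the surface, so N = m g cos θ + P sin θ = 301.3 + 52.9 = 354.2 N.
Along the incline, the net driving force (taking up-slope positive) is P cos θ − m g sin θ = 72.81 − 218.9 = -146.1 N, so equilibrium requires friction f = 146.1 N (up-slope).
The limit of static friction is μ_s N = 85 N.
The required 146.1 N exceeds the static limit, so the crate slides down-slope and f = μ_k N = 0.17×354.2 = 60.2 N.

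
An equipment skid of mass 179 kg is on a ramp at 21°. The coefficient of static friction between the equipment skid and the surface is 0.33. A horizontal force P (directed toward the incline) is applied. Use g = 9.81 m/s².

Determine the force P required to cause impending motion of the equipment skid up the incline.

At impending motion up the slope, friction acts down-slope at its limit: f = μ_s N.
Perpendicular to the incline: N = m g cos θ + P sin θ.
Along the incline: P cos θ = m g sin θ + μ_s N = m g sin θ + μ_s (m g cos θ + P sin θ).
Solving, P (cos θ − μ_s sin θ) = m g (sin θ + μ_s cos θ), so P = 179×9.81×(sin 21° + 0.33 cos 21°)/(cos 21° − 0.33 sin 21°) = 1760×0.6664/0.8153 = 1440 N.

P ≈ 1440 N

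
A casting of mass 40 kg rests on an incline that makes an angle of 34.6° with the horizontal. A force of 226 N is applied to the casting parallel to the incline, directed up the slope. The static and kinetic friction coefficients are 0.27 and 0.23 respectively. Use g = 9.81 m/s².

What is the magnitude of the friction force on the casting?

f ≈ 3.18 N (down the incline)

Perpendicular to the surface, N = m g cos θ = 40·9.81·cos 34.6° = 323 N.
For equilibrium along the incline the friction force must supply f = m g sin θ − P = 222.8 − 226 = -3.178 N (positive meaning up-slope).
Maximum static friction available: μ_s N = 0.27 × 323 = 87.21 N.
Since |-3.178| ≤ 87.21 N, the casting remains in static equilibrium and friction takes exactly the required value.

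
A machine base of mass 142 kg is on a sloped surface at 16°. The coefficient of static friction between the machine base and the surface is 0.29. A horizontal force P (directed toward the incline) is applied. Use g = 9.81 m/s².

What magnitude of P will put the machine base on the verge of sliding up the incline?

At impending motion up the slope, friction acts down-slope at its limit: f = μ_s N.
Perpendicular to the incline: N = m g cos θ + P sin θ.
Along the incline: P cos θ = m g sin θ + μ_s N = m g sin θ + μ_s (m g cos θ + P sin θ).
Solving, P (cos θ − μ_s sin θ) = m g (sin θ + μ_s cos θ), so P = 142×9.81×(sin 16° + 0.29 cos 16°)/(cos 16° − 0.29 sin 16°) = 1390×0.5544/0.8813 = 876 N.

P ≈ 876 N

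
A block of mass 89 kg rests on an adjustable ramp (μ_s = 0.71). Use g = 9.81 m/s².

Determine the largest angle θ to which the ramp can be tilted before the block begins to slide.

θ_max ≈ 35.4°

At the slip threshold, m g sin θ = μ_s · m g cos θ, so tan θ = μ_s.
θ_max = arctan(0.71) = 35.4°.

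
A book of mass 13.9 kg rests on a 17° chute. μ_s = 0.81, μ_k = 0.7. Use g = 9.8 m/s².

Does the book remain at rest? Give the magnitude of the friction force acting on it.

f ≈ 39.8 N

N = m g cos θ = 130 N.
Down-slope weight component: m g sin θ = 39.8 N.
μ_s N = 106 N.
39.8 ≤ 106 N, so it stays put; friction = 39.8 N.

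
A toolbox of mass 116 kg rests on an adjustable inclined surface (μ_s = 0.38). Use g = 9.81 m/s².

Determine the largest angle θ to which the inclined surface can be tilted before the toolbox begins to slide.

At the slip threshold, m g sin θ = μ_s · m g cos θ, so tan θ = μ_s.
θ_max = arctan(0.38) = 20.8°.

θ_max ≈ 20.8°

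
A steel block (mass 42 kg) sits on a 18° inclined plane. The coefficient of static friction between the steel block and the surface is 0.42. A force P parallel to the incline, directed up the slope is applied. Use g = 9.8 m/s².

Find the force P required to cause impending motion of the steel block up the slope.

At impending motion up the slope, friction acts down-slope at its limit: f = μ_s N.
P is parallel to the surface, so N = m g cos θ = 391 N.
Along the incline: P = m g sin θ + μ_s N = 127 + 0.42×391 = 292 N.

P ≈ 292 N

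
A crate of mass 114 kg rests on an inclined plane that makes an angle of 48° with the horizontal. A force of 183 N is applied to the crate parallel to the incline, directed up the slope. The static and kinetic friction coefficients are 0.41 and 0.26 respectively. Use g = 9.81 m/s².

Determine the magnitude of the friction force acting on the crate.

f ≈ 195 N (up the incline)

Normal force: N = m g cos θ = 114 × 9.81 × cos 48° = 748.3 N.
For equilibrium along the incline the friction force must supply f = m g sin θ − P = 831.1 − 183 = 648.1 N (positive meaning up-slope).
The static-friction ceiling is μ_s N = 0.41 × 748.3 = 306.8 N.
|648.1| exceeds 306.8 N, so the crate slips down-slope; friction is kinetic, f = μ_k N = 0.26×748.3 = 195 N.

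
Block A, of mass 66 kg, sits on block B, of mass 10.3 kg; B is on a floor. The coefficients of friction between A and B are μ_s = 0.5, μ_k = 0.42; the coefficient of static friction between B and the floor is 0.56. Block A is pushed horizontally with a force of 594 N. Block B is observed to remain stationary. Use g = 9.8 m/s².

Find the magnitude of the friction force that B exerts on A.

f ≈ 272 N

Normal force at the A–B interface: N₁ = m_A g = 646.8 N.
Maximum static friction on A from B: μ_s N₁ = 0.5×646.8 = 323.4 N.
Since P = 594 N > 323.4 N, A slides on B; the A–B friction is kinetic: f₁ = μ_k N₁ = 0.42×646.8 = 272 N.
B experiences an equal 272 N forward from A (third law). B is in equilibrium, so the floor supplies f₂ = 272 N of static friction (limit μ_s(m_A+m_B)g = 418.7 N, not exceeded).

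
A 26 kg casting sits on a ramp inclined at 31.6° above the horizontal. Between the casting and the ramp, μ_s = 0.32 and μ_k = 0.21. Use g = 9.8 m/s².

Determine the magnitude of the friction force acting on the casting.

The normal reaction is N = m g cos θ = 217 N.
Along the slope the weight component is m g sin θ = 133.5 N; friction must supply exactly this, acting up-slope.
Static friction can supply at most μ_s N = 69.45 N.
Since |133.5| > 69.45 N, static friction cannot hold it; the casting slides down the incline and kinetic friction applies: f = μ_k N = 0.21 × 217 = 45.6 N.

f ≈ 45.6 N (up the incline)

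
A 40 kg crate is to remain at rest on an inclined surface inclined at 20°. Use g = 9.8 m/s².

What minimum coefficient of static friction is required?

μ_s,min ≈ 0.364

At the slip threshold m g sin θ = μ_s m g cos θ, so μ_s,min = tan θ.
μ_s,min = tan 20° = 0.364.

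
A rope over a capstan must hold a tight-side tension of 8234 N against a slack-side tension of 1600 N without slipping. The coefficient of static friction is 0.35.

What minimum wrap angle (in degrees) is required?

β_min ≈ 268°

T₂/T₁ = e^{μβ} → β = ln(T₂/T₁)/μ.
β = ln(8234/1600)/0.35 = 1.638/0.35 = 4.681 rad.
In degrees: β = 4.681 × 180/π = 268°.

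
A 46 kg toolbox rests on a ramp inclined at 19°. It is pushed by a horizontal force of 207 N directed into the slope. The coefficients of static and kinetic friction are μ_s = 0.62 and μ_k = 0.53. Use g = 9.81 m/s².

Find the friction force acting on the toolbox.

f ≈ 48.8 N (down the incline)

The horizontal push has a component P sin θ into the surface, so N = m g cos θ + P sin θ = 426.7 + 67.39 = 494.1 N.
Along the incline, the net driving force (taking up-slope positive) is P cos θ − m g sin θ = 195.7 − 146.9 = 48.81 N, so equilibrium requires friction f = -48.81 N (down-slope).
Maximum static friction: μ_s N = 0.62 × 494.1 = 306.3 N.
Since 48.81 N is within the 306.3 N limit, the toolbox stays put and friction is exactly 48.8 N.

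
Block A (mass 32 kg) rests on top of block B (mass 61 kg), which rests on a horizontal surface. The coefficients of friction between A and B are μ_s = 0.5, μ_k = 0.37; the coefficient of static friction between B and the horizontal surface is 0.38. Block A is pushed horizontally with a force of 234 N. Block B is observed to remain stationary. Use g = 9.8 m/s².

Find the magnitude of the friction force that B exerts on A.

f ≈ 116 N

Normal force at the A–B interface: N₁ = m_A g = 313.6 N.
Maximum static friction on A from B: μ_s N₁ = 0.5×313.6 = 156.8 N.
P = 234 N exceeds that limit, so A slips over B and the interface friction becomes kinetic: f₁ = μ_k N₁ = 0.37×313.6 = 116 N.
By Newton's third law B feels 116 N forward from A. With B stationary, the floor's static friction on B balances it: f₂ = 116 N (well within μ_s(m_A+m_B)g = 346.3 N).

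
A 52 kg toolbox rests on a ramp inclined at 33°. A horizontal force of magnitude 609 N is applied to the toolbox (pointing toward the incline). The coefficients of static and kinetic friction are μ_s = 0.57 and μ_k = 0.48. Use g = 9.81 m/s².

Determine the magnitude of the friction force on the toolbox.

f ≈ 233 N (down the incline)

Resolve perpendicular to the incline: N = m g cos θ + P sin θ = 52×9.81×cos 33° + 609×sin 33° = 759.5 N.
Along the incline, the net driving force (taking up-slope positive) is P cos θ − m g sin θ = 510.8 − 277.8 = 232.9 N, so equilibrium requires friction f = -232.9 N (down-slope).
Maximum static friction: μ_s N = 0.57 × 759.5 = 432.9 N.
Since 232.9 N is within the 432.9 N limit, the toolbox stays put and friction is exactly 233 N.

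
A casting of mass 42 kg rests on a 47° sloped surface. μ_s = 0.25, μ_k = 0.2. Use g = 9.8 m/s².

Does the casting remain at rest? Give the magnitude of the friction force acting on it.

f ≈ 56.1 N

N = m g cos θ = 281 N.
Down-slope weight component: m g sin θ = 301 N.
μ_s N = 70.2 N.
301 > 70.2 N, so it slides; kinetic friction f = μ_k N = 0.2×281 = 56.1 N.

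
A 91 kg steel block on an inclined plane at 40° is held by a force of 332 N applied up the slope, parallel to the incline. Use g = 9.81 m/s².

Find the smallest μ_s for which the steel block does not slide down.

N = m g cos θ = 683.9 N.
Friction must make up the shortfall along the incline: f = m g sin θ − P = 573.8 − 332 = 241.8 N.
At the threshold f = μ_s N, so μ_s,min = 241.8/683.9 = 0.354.

μ_s,min ≈ 0.354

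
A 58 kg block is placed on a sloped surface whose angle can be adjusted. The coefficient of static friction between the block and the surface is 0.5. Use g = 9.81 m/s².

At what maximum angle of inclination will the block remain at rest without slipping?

θ_max ≈ 26.6°

At the slip threshold, m g sin θ = μ_s · m g cos θ, so tan θ = μ_s.
θ_max = arctan(0.5) = 26.6°.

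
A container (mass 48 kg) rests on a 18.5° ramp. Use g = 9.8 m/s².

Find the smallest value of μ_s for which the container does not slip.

At the slip threshold m g sin θ = μ_s m g cos θ, so μ_s,min = tan θ.
μ_s,min = tan 18.5° = 0.335.

μ_s,min ≈ 0.335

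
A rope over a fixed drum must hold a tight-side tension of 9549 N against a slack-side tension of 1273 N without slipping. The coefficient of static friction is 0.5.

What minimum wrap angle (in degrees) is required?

β_min ≈ 231°

T₂/T₁ = e^{μβ} → β = ln(T₂/T₁)/μ.
β = ln(9549/1273)/0.5 = 2.015/0.5 = 4.03 rad.
In degrees: β = 4.03 × 180/π = 231°.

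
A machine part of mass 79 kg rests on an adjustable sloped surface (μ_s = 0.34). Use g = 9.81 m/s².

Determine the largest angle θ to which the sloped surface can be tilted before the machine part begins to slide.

At the slip threshold, m g sin θ = μ_s · m g cos θ, so tan θ = μ_s.
θ_max = arctan(0.34) = 18.8°.

θ_max ≈ 18.8°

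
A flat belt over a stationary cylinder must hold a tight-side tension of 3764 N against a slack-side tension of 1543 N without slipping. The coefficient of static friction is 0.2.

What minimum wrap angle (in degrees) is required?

T₂/T₁ = e^{μβ} → β = ln(T₂/T₁)/μ.
β = ln(3764/1543)/0.2 = 0.8918/0.2 = 4.459 rad.
In degrees: β = 4.459 × 180/π = 255°.

β_min ≈ 255°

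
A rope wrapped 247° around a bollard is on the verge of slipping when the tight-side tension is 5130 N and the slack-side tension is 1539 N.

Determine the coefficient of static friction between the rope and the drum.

T₂/T₁ = e^{μβ} → μ = ln(T₂/T₁)/β.
β = 247° = 4.311 rad.
μ = ln(5130/1539)/4.311 = ln(3.333)/4.311 = 0.279.

μ ≈ 0.279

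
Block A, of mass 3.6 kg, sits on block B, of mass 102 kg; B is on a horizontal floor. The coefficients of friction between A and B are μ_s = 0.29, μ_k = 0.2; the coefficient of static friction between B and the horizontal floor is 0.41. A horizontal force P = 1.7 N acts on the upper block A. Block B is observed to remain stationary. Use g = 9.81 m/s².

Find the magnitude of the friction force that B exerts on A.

f ≈ 1.7 N

Normal force at the A–B interface: N₁ = m_A g = 35.32 N.
Maximum static friction on A from B: μ_s N₁ = 0.29×35.32 = 10.24 N.
Since P = 1.7 N ≤ 10.24 N, A does not slip on B; friction on A equals P = 1.7 N.
B experiences an equal 1.7 N forward from A (third law). B is in equilibrium, so the floor supplies f₂ = 1.7 N of static friction (limit μ_s(m_A+m_B)g = 424.7 N, not exceeded).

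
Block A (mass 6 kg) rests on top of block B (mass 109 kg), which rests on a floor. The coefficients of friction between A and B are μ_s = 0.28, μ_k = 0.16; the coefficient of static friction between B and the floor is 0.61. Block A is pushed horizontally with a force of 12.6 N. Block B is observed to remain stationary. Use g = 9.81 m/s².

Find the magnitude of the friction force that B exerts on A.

The normal force B exerts on A is simply A's weight, N₁ = 58.86 N.
Maximum static friction on A from B: μ_s N₁ = 0.28×58.86 = 16.48 N.
Since P = 12.6 N ≤ 16.48 N, A does not slip on B; friction on A equals P = 12.6 N.
B experiences an equal 12.6 N forward from A (third law). B is in equilibrium, so the floor supplies f₂ = 12.6 N of static friction (limit μ_s(m_A+m_B)g = 688.2 N, not exceeded).

f ≈ 12.6 N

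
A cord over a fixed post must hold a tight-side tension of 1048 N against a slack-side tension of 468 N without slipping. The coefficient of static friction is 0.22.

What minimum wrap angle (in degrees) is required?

β_min ≈ 210°

T₂/T₁ = e^{μβ} → β = ln(T₂/T₁)/μ.
β = ln(1048/468)/0.22 = 0.8062/0.22 = 3.664 rad.
In degrees: β = 3.664 × 180/π = 210°.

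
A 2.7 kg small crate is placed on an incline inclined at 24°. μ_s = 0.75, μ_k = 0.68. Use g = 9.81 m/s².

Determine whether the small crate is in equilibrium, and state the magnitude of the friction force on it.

N = m g cos θ = 24.2 N.
Down-slope weight component: m g sin θ = 10.8 N.
μ_s N = 18.1 N.
10.8 ≤ 18.1 N, so it stays put; friction = 10.8 N.

f ≈ 10.8 N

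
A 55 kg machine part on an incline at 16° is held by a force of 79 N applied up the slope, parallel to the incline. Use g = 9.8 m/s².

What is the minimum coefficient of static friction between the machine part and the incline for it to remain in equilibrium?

N = m g cos θ = 518.1 N.
Friction must make up the shortfall along the incline: f = m g sin θ − P = 148.6 − 79 = 69.57 N.
At the threshold f = μ_s N, so μ_s,min = 69.57/518.1 = 0.134.

μ_s,min ≈ 0.134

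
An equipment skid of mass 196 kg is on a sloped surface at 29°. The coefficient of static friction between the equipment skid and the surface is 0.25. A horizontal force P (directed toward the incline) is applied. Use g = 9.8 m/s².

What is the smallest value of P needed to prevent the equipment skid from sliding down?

The equipment skid tends to slide down (tan θ > μ_s), so at the point of impending slip friction acts up-slope at its limit: f = μ_s N.
Perpendicular to the incline: N = m g cos θ + P sin θ.
Along the incline: P cos θ + μ_s N = m g sin θ, i.e. P cos θ + μ_s (m g cos θ + P sin θ) = m g sin θ.
Solving, P (cos θ + μ_s sin θ) = m g (sin θ − μ_s cos θ), so P = 1920×0.2662/0.9958 = 513 N.

P_min ≈ 513 N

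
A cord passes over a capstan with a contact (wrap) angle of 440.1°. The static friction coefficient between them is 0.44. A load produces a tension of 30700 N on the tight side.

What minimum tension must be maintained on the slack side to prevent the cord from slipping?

Capstan equation at impending slip: T_tight/T_slack = e^{μβ}.
β = 440.1° = 7.681 rad; e^{μβ} = e^{0.44×7.681} = 29.36.
T_slack = T_tight / e^{μβ} = 30700 / 29.36 = 1050 N.

T_min ≈ 1050 N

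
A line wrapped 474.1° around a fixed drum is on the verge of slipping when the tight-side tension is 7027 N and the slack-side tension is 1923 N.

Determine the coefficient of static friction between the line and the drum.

T₂/T₁ = e^{μβ} → μ = ln(T₂/T₁)/β.
β = 474.1° = 8.275 rad.
μ = ln(7027/1923)/8.275 = ln(3.654)/8.275 = 0.157.

μ ≈ 0.157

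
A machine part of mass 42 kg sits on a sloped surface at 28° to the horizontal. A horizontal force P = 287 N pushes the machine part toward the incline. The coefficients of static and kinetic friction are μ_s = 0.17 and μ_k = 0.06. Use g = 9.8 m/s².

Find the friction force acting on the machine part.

The horizontal push has a component P sin θ into the surface, so N = m g cos θ + P sin θ = 363.4 + 134.7 = 498.2 N.
Parallel to the incline: P cos θ − m g sin θ = 253.4 − 193.2 = 60.17 N; the friction needed to balance this is 60.17 N acting down the slope.
Maximum static friction: μ_s N = 0.17 × 498.2 = 84.69 N.
|f_req| = 60.17 ≤ 84.69 N → the machine part is in equilibrium; friction equals the required value.

f ≈ 60.2 N (down the incline)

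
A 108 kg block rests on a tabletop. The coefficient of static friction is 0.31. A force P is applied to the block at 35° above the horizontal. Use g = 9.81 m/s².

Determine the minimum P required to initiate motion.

N = m g − P sin α (the pull lifts the block).
At impending slip, P cos α = μ_s N = μ_s (m g − P sin α).
Solving: P (cos α + μ_s sin α) = μ_s m g → P = 0.31×1060/(cos 35° + 0.31 sin 35°) = 328/0.997 = 329 N.

P ≈ 329 N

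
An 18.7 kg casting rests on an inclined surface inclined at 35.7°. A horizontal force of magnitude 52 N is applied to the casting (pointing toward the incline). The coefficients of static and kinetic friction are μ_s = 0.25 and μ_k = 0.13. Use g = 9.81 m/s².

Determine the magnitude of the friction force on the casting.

Resolve perpendicular to the incline: N = m g cos θ + P sin θ = 18.7×9.81×cos 35.7° + 52×sin 35.7° = 179.3 N.
Along the incline, the net driving force (taking up-slope positive) is P cos θ − m g sin θ = 42.23 − 107 = -64.82 N, so equilibrium requires friction f = 64.82 N (up-slope).
The limit of static friction is μ_s N = 44.83 N.
|f_req| = 64.82 > 44.83 N → the casting slides down the incline; f = μ_k N = 0.13 × 179.3 = 23.3 N.

f ≈ 23.3 N (up the incline)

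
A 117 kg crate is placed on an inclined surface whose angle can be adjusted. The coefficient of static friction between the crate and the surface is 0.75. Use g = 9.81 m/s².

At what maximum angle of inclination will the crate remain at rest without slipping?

θ_max ≈ 36.9°

At the slip threshold, m g sin θ = μ_s · m g cos θ, so tan θ = μ_s.
θ_max = arctan(0.75) = 36.9°.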